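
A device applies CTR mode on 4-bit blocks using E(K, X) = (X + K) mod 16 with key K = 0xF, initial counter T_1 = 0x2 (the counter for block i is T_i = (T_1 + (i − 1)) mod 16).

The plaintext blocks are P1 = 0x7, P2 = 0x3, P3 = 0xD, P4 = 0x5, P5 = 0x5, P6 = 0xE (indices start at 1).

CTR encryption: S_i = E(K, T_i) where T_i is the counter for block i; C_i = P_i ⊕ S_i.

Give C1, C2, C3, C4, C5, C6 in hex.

C1 = 0x6, C2 = 0x1, C3 = 0xE, C4 = 0x1, C5 = 0x0, C6 = 0x8

C1: T = 0x2, S = E(K, T) = 0x1; 0x7 ⊕ 0x1 = 0x6.
C2: T = 0x3, S = E(K, T) = 0x2; 0x3 ⊕ 0x2 = 0x1.
C3: T = 0x4, S = E(K, T) = 0x3; 0xD ⊕ 0x3 = 0xE.
C4: T = 0x5, S = E(K, T) = 0x4; 0x5 ⊕ 0x4 = 0x1.
C5: T = 0x6, S = E(K, T) = 0x5; 0x5 ⊕ 0x5 = 0x0.
C6: T = 0x7, S = E(K, T) = 0x6; 0xE ⊕ 0x6 = 0x8.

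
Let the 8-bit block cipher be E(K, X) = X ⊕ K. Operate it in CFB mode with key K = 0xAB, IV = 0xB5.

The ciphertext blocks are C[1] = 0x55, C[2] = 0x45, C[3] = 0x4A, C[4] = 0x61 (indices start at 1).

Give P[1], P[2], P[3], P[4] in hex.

P[1] = 0x4B, P[2] = 0xBB, P[3] = 0xA4, P[4] = 0x80

CFB decryption: P_i = C_i ⊕ E(K, C_{i−1}), with C_{0} = IV.
P[1]: E(K, 0xB5) = 0x1E; 0x55 ⊕ 0x1E = 0x4B.
P[2]: E(K, 0x55) = 0xFE; 0x45 ⊕ 0xFE = 0xBB.
P[3]: E(K, 0x45) = 0xEE; 0x4A ⊕ 0xEE = 0xA4.
P[4]: E(K, 0x4A) = 0xE1; 0x61 ⊕ 0xE1 = 0x80.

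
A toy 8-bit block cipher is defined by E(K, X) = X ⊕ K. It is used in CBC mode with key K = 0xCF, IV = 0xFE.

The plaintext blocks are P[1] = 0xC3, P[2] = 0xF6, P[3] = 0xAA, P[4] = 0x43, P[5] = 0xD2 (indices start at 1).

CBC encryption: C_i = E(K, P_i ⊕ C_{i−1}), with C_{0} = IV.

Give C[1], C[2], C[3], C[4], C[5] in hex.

C[1]: P[1] ⊕ 0xFE = 0x3D; E(K, 0x3D) = 0xF2.
C[2]: P[2] ⊕ 0xF2 = 0x04; E(K, 0x04) = 0xCB.
C[3]: P[3] ⊕ 0xCB = 0x61; E(K, 0x61) = 0xAE.
C[4]: P[4] ⊕ 0xAE = 0xED; E(K, 0xED) = 0x22.
C[5]: P[5] ⊕ 0x22 = 0xF0; E(K, 0xF0) = 0x3F.

C[1] = 0xF2, C[2] = 0xCB, C[3] = 0xAE, C[4] = 0x22, C[5] = 0x3F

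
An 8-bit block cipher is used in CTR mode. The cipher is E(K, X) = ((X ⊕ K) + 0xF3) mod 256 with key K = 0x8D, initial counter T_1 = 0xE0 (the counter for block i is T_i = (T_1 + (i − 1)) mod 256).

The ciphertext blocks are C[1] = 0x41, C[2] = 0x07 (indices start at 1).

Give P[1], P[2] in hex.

P[1] = 0x21, P[2] = 0x58

CTR decryption: S_i = E(K, T_i) where T_i is the counter for block i; P_i = C_i ⊕ S_i.
P[1]: T = 0xE0, S = E(K, T) = 0x60; 0x41 ⊕ 0x60 = 0x21.
P[2]: T = 0xE1, S = E(K, T) = 0x5F; 0x07 ⊕ 0x5F = 0x58.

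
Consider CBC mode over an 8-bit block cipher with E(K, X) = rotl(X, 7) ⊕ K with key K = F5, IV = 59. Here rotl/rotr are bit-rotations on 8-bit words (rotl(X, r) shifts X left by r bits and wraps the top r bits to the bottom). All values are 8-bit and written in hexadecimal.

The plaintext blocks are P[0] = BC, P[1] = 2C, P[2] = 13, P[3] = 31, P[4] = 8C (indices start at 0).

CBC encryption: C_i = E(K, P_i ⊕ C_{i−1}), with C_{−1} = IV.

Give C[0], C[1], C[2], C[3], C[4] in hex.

C[0]: P[0] ⊕ 59 = E5; E(K, E5) = 07.
C[1]: P[1] ⊕ 07 = 2B; E(K, 2B) = 60.
C[2]: P[2] ⊕ 60 = 73; E(K, 73) = 4C.
C[3]: P[3] ⊕ 4C = 7D; E(K, 7D) = 4B.
C[4]: P[4] ⊕ 4B = C7; E(K, C7) = 16.

C[0] = 07, C[1] = 60, C[2] = 4C, C[3] = 4B, C[4] = 16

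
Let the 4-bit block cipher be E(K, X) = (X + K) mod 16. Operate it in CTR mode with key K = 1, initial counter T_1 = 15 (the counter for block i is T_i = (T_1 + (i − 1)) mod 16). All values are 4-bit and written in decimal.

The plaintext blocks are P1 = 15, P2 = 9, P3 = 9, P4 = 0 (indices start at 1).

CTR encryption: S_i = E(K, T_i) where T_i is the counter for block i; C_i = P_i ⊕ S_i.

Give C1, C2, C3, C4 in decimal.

C1: T = 15, S = E(K, T) = 0; 15 ⊕ 0 = 15.
C2: T = 0, S = E(K, T) = 1; 9 ⊕ 1 = 8.
C3: T = 1, S = E(K, T) = 2; 9 ⊕ 2 = 11.
C4: T = 2, S = E(K, T) = 3; 0 ⊕ 3 = 3.

C1 = 15, C2 = 8, C3 = 11, C4 = 3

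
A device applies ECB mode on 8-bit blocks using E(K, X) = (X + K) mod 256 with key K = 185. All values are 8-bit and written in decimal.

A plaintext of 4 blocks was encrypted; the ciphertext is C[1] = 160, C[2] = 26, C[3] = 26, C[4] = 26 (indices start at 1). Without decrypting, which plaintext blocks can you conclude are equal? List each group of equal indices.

P[2] = P[3] = P[4]

ECB encrypts each block independently with the same key, so equal ciphertext blocks imply equal plaintext blocks.
C[2] = C[3] = C[4] = 26, so P[2] = P[3] = P[4].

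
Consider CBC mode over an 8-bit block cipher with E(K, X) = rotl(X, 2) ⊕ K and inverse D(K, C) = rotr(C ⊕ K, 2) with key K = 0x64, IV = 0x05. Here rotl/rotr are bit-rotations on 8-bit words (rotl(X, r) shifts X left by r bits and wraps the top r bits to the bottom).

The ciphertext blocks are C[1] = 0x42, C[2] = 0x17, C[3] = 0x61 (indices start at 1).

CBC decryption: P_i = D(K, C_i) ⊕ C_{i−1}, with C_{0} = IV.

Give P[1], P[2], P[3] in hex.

P[1] = 0x8C, P[2] = 0x9E, P[3] = 0x56

P[1]: D(K, 0x42) = 0x89; 0x89 ⊕ 0x05 = 0x8C.
P[2]: D(K, 0x17) = 0xDC; 0xDC ⊕ 0x42 = 0x9E.
P[3]: D(K, 0x61) = 0x41; 0x41 ⊕ 0x17 = 0x56.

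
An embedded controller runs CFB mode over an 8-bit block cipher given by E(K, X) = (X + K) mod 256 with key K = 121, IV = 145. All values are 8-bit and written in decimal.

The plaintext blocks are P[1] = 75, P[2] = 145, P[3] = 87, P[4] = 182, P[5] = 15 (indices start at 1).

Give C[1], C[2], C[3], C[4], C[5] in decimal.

C[1] = 65, C[2] = 43, C[3] = 243, C[4] = 218, C[5] = 92

CFB encryption: C_i = P_i ⊕ E(K, C_{i−1}), with C_{0} = IV.
C[1]: E(K, 145) = 10; 75 ⊕ 10 = 65.
C[2]: E(K, 65) = 186; 145 ⊕ 186 = 43.
C[3]: E(K, 43) = 164; 87 ⊕ 164 = 243.
C[4]: E(K, 243) = 108; 182 ⊕ 108 = 218.
C[5]: E(K, 218) = 83; 15 ⊕ 83 = 92.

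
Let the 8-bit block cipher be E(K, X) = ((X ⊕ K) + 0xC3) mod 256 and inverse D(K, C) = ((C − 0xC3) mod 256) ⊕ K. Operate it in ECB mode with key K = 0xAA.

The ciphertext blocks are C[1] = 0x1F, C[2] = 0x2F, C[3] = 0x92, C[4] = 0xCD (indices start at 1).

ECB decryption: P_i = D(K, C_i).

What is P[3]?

P[3] = 0x65

P[3]: D(K, 0x92) = 0x65.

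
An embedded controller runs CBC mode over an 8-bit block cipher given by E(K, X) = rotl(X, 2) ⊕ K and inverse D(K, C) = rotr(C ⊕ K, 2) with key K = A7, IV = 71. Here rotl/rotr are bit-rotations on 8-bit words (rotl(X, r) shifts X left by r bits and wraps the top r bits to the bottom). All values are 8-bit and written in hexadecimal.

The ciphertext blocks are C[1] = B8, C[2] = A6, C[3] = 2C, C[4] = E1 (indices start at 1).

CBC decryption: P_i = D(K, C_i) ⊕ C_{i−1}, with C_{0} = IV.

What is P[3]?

P[3]: D(K, 2C) = E2; E2 ⊕ A6 = 44.

P[3] = 44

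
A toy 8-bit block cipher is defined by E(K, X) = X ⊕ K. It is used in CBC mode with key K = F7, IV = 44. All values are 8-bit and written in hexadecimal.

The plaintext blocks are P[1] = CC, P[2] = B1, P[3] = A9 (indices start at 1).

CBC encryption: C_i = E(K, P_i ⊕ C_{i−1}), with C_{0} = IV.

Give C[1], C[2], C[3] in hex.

C[1]: P[1] ⊕ 44 = 88; E(K, 88) = 7F.
C[2]: P[2] ⊕ 7F = CE; E(K, CE) = 39.
C[3]: P[3] ⊕ 39 = 90; E(K, 90) = 67.

C[1] = 7F, C[2] = 39, C[3] = 67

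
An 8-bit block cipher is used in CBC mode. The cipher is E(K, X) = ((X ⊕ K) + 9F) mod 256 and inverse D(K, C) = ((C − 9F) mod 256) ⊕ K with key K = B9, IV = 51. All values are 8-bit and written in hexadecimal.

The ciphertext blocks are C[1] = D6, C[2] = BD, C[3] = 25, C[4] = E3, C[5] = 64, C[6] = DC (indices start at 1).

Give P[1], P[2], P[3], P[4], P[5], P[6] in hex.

CBC decryption: P_i = D(K, C_i) ⊕ C_{i−1}, with C_{0} = IV.
P[1]: D(K, D6) = 8E; 8E ⊕ 51 = DF.
P[2]: D(K, BD) = A7; A7 ⊕ D6 = 71.
P[3]: D(K, 25) = 3F; 3F ⊕ BD = 82.
P[4]: D(K, E3) = FD; FD ⊕ 25 = D8.
P[5]: D(K, 64) = 7C; 7C ⊕ E3 = 9F.
P[6]: D(K, DC) = 84; 84 ⊕ 64 = E0.

P[1] = DF, P[2] = 71, P[3] = 82, P[4] = D8, P[5] = 9F, P[6] = E0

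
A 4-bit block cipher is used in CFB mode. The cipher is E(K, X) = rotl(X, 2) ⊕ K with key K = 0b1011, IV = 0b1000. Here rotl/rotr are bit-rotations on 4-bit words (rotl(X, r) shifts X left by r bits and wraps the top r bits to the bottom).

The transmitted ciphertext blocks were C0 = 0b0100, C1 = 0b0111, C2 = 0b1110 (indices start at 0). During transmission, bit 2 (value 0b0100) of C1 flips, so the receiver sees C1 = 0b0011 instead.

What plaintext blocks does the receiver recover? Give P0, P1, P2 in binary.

CFB decryption: P_i = C_i ⊕ E(K, C_{i−1}), with C_{−1} = IV.
Only C1 changed, to 0b0011. In CFB, a change in C_i flips the same bit in P_i and garbles P_{i+1}. Decrypting the received ciphertext:
P0: E(K, 0b1000) = 0b1001; 0b0100 ⊕ 0b1001 = 0b1101.
P1: E(K, 0b0100) = 0b1010; 0b0011 ⊕ 0b1010 = 0b1001.
P2: E(K, 0b0011) = 0b0111; 0b1110 ⊕ 0b0111 = 0b1001.
Blocks that differ from the original plaintext: P1, P2.

P0 = 0b1101, P1 = 0b1001, P2 = 0b1001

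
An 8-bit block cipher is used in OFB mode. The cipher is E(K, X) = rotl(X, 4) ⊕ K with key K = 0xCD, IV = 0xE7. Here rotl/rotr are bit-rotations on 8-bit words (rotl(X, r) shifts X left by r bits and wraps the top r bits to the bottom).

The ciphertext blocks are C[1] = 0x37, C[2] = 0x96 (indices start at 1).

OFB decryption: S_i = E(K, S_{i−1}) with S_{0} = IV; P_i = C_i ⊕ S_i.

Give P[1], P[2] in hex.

P[1] = 0x84, P[2] = 0x60

P[1]: S = E(K, 0xE7) = 0xB3; 0x37 ⊕ 0xB3 = 0x84.
P[2]: S = E(K, 0xB3) = 0xF6; 0x96 ⊕ 0xF6 = 0x60.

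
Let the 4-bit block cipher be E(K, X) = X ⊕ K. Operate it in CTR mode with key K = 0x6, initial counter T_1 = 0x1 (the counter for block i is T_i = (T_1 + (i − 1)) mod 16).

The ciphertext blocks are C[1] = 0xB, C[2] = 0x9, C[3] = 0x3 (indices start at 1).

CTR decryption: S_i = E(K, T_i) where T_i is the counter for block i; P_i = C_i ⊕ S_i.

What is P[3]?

P[3]: T = 0x3, S = E(K, T) = 0x5; 0x3 ⊕ 0x5 = 0x6.

P[3] = 0x6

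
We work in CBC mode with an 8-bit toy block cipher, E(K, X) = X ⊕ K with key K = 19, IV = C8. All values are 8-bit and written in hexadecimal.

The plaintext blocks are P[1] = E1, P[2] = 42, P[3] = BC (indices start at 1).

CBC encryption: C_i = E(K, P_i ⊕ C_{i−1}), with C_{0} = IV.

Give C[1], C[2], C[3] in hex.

C[1] = 30, C[2] = 6B, C[3] = CE

C[1]: P[1] ⊕ C8 = 29; E(K, 29) = 30.
C[2]: P[2] ⊕ 30 = 72; E(K, 72) = 6B.
C[3]: P[3] ⊕ 6B = D7; E(K, D7) = CE.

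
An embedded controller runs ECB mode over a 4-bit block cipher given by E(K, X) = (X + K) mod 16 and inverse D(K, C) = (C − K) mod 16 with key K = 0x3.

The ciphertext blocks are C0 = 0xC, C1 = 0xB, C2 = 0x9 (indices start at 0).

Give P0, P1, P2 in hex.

P0 = 0x9, P1 = 0x8, P2 = 0x6

ECB decryption: P_i = D(K, C_i).
P0: D(K, 0xC) = 0x9.
P1: D(K, 0xB) = 0x8.
P2: D(K, 0x9) = 0x6.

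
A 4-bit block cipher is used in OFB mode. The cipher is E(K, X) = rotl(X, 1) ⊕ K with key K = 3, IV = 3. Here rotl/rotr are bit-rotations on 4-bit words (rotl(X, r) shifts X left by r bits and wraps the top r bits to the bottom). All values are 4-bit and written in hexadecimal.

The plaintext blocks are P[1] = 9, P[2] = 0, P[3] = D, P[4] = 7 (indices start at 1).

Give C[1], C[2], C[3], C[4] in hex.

OFB encryption: S_i = E(K, S_{i−1}) with S_{0} = IV; C_i = P_i ⊕ S_i.
C[1]: S = E(K, 3) = 5; 9 ⊕ 5 = C.
C[2]: S = E(K, 5) = 9; 0 ⊕ 9 = 9.
C[3]: S = E(K, 9) = 0; D ⊕ 0 = D.
C[4]: S = E(K, 0) = 3; 7 ⊕ 3 = 4.

C[1] = C, C[2] = 9, C[3] = D, C[4] = 4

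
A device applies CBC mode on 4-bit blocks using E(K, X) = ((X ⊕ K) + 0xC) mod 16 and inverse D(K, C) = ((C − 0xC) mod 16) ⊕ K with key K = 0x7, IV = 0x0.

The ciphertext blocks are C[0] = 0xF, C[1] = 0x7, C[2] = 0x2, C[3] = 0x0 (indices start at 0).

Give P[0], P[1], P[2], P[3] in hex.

P[0] = 0x4, P[1] = 0x3, P[2] = 0x6, P[3] = 0x1

CBC decryption: P_i = D(K, C_i) ⊕ C_{i−1}, with C_{−1} = IV.
P[0]: D(K, 0xF) = 0x4; 0x4 ⊕ 0x0 = 0x4.
P[1]: D(K, 0x7) = 0xC; 0xC ⊕ 0xF = 0x3.
P[2]: D(K, 0x2) = 0x1; 0x1 ⊕ 0x7 = 0x6.
P[3]: D(K, 0x0) = 0x3; 0x3 ⊕ 0x2 = 0x1.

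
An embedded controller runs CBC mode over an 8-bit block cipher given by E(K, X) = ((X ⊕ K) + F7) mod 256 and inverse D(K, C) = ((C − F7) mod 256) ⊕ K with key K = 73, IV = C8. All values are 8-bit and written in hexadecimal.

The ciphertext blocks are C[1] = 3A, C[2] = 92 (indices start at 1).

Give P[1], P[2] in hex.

P[1] = F8, P[2] = D2

CBC decryption: P_i = D(K, C_i) ⊕ C_{i−1}, with C_{0} = IV.
P[1]: D(K, 3A) = 30; 30 ⊕ C8 = F8.
P[2]: D(K, 92) = E8; E8 ⊕ 3A = D2.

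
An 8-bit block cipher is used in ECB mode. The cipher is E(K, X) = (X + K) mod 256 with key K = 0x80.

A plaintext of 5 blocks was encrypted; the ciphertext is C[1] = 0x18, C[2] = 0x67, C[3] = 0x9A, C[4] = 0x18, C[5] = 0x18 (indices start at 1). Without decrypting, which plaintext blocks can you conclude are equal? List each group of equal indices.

P[1] = P[4] = P[5]

ECB encrypts each block independently with the same key, so equal ciphertext blocks imply equal plaintext blocks.
C[1] = C[4] = C[5] = 0x18, so P[1] = P[4] = P[5].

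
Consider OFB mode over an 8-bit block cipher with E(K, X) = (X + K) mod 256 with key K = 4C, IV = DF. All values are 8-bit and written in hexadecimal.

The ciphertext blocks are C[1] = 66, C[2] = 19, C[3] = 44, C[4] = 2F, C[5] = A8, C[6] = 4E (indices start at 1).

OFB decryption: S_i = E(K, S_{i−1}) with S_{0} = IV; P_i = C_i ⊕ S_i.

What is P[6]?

P[6] = E9

P[1]: S = E(K, DF) = 2B; 66 ⊕ 2B = 4D.
P[2]: S = E(K, 2B) = 77; 19 ⊕ 77 = 6E.
P[3]: S = E(K, 77) = C3; 44 ⊕ C3 = 87.
P[4]: S = E(K, C3) = 0F; 2F ⊕ 0F = 20.
P[5]: S = E(K, 0F) = 5B; A8 ⊕ 5B = F3.
P[6]: S = E(K, 5B) = A7; 4E ⊕ A7 = E9.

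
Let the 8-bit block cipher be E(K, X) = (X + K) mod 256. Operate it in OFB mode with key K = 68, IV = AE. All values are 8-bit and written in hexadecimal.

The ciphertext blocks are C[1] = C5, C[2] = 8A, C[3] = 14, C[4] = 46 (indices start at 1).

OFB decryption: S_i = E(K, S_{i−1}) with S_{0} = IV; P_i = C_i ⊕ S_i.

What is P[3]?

P[3] = F2

P[1]: S = E(K, AE) = 16; C5 ⊕ 16 = D3.
P[2]: S = E(K, 16) = 7E; 8A ⊕ 7E = F4.
P[3]: S = E(K, 7E) = E6; 14 ⊕ E6 = F2.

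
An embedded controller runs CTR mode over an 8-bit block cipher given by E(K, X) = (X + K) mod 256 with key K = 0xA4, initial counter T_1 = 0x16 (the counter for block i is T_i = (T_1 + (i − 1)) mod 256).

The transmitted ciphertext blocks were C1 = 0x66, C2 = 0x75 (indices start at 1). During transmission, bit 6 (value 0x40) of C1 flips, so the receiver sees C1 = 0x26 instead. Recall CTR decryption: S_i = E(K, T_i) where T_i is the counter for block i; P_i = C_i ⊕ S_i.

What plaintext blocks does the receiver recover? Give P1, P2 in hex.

P1 = 0x9C, P2 = 0xCE

Only C1 changed, to 0x26. In CTR, a change in C_i flips the same bit in P_i only; the keystream is unaffected. Decrypting the received ciphertext:
P1: T = 0x16, S = E(K, T) = 0xBA; 0x26 ⊕ 0xBA = 0x9C.
P2: T = 0x17, S = E(K, T) = 0xBB; 0x75 ⊕ 0xBB = 0xCE.
Blocks that differ from the original plaintext: P1.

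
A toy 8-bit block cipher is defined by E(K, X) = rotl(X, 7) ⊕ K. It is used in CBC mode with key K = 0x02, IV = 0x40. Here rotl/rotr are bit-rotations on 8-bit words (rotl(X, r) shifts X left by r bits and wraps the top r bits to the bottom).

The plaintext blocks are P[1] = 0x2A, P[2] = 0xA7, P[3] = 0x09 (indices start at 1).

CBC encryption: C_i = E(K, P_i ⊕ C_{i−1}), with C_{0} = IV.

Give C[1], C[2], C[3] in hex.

C[1]: P[1] ⊕ 0x40 = 0x6A; E(K, 0x6A) = 0x37.
C[2]: P[2] ⊕ 0x37 = 0x90; E(K, 0x90) = 0x4A.
C[3]: P[3] ⊕ 0x4A = 0x43; E(K, 0x43) = 0xA3.

C[1] = 0x37, C[2] = 0x4A, C[3] = 0xA3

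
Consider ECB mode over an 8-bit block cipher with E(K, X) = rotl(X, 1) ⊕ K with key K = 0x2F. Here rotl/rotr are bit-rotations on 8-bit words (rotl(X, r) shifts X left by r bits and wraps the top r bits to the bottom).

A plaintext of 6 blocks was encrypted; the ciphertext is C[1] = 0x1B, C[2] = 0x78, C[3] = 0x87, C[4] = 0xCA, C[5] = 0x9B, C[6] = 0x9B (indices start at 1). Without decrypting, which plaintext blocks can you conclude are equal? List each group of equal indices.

P[5] = P[6]

ECB encrypts each block independently with the same key, so equal ciphertext blocks imply equal plaintext blocks.
C[5] = C[6] = 0x9B, so P[5] = P[6].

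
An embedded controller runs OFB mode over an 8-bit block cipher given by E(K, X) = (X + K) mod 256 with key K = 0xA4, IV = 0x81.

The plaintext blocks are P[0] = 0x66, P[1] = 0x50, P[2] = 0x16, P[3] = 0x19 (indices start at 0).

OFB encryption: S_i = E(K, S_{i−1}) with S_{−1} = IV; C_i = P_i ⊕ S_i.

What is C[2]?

C[0]: S = E(K, 0x81) = 0x25; 0x66 ⊕ 0x25 = 0x43.
C[1]: S = E(K, 0x25) = 0xC9; 0x50 ⊕ 0xC9 = 0x99.
C[2]: S = E(K, 0xC9) = 0x6D; 0x16 ⊕ 0x6D = 0x7B.

C[2] = 0x7B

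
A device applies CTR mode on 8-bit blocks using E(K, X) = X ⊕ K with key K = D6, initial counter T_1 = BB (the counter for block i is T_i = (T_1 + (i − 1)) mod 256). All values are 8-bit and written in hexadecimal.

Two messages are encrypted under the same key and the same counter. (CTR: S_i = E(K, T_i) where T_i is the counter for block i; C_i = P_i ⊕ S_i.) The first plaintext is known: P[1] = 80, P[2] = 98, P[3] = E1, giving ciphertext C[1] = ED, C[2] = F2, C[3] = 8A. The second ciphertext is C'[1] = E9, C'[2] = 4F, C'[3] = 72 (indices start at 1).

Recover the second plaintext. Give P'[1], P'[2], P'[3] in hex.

In CTR with a reused counter, both messages share the same keystream S_i, so C_i ⊕ C'_i = P_i ⊕ P'_i and thus P'_i = P_i ⊕ C_i ⊕ C'_i.
P'[1]: 80 ⊕ ED ⊕ E9 = 84.
P'[2]: 98 ⊕ F2 ⊕ 4F = 25.
P'[3]: E1 ⊕ 8A ⊕ 72 = 19.

P'[1] = 84, P'[2] = 25, P'[3] = 19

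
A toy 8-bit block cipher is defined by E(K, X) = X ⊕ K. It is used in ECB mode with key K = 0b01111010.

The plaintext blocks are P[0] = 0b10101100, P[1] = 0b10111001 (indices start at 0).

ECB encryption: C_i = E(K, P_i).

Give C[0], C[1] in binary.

C[0]: E(K, 0b10101100) = 0b11010110.
C[1]: E(K, 0b10111001) = 0b11000011.

C[0] = 0b11010110, C[1] = 0b11000011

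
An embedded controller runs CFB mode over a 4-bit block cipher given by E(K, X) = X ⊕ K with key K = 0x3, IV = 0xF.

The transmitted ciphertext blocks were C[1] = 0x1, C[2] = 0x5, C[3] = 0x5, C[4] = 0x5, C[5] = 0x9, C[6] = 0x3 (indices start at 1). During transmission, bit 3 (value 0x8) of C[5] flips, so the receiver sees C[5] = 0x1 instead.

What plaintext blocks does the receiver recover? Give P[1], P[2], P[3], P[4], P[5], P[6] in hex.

P[1] = 0xD, P[2] = 0x7, P[3] = 0x3, P[4] = 0x3, P[5] = 0x7, P[6] = 0x1

CFB decryption: P_i = C_i ⊕ E(K, C_{i−1}), with C_{0} = IV.
Only C[5] changed, to 0x1. In CFB, a change in C_i flips the same bit in P_i and garbles P_{i+1}. Decrypting the received ciphertext:
P[1]: E(K, 0xF) = 0xC; 0x1 ⊕ 0xC = 0xD.
P[2]: E(K, 0x1) = 0x2; 0x5 ⊕ 0x2 = 0x7.
P[3]: E(K, 0x5) = 0x6; 0x5 ⊕ 0x6 = 0x3.
P[4]: E(K, 0x5) = 0x6; 0x5 ⊕ 0x6 = 0x3.
P[5]: E(K, 0x5) = 0x6; 0x1 ⊕ 0x6 = 0x7.
P[6]: E(K, 0x1) = 0x2; 0x3 ⊕ 0x2 = 0x1.
Blocks that differ from the original plaintext: P[5], P[6].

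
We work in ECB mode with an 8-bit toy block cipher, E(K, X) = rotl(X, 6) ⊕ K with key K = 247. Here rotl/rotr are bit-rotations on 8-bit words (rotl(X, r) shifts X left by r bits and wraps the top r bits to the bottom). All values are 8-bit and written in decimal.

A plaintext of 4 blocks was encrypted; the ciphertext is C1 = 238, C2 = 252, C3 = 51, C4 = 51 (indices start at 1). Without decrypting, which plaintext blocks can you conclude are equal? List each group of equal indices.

P3 = P4

ECB encrypts each block independently with the same key, so equal ciphertext blocks imply equal plaintext blocks.
C3 = C4 = 51, so P3 = P4.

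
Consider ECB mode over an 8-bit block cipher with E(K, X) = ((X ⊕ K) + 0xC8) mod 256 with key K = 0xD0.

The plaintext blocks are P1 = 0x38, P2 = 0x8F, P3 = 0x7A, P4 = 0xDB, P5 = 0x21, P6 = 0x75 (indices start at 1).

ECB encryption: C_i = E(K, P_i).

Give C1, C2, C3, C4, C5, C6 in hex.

C1 = 0xB0, C2 = 0x27, C3 = 0x72, C4 = 0xD3, C5 = 0xB9, C6 = 0x6D

C1: E(K, 0x38) = 0xB0.
C2: E(K, 0x8F) = 0x27.
C3: E(K, 0x7A) = 0x72.
C4: E(K, 0xDB) = 0xD3.
C5: E(K, 0x21) = 0xB9.
C6: E(K, 0x75) = 0x6D.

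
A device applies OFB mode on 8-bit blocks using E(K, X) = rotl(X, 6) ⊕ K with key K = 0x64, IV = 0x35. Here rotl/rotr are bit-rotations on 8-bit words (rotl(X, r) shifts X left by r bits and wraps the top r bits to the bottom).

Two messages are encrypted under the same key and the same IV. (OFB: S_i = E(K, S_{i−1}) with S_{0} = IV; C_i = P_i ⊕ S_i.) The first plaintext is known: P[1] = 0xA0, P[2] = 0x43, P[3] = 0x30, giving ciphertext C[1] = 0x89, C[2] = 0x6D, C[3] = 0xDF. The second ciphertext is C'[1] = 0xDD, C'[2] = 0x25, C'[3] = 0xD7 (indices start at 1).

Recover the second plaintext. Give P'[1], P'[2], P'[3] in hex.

P'[1] = 0xF4, P'[2] = 0x0B, P'[3] = 0x38

In OFB with a reused IV, both messages share the same keystream S_i, so C_i ⊕ C'_i = P_i ⊕ P'_i and thus P'_i = P_i ⊕ C_i ⊕ C'_i.
P'[1]: 0xA0 ⊕ 0x89 ⊕ 0xDD = 0xF4.
P'[2]: 0x43 ⊕ 0x6D ⊕ 0x25 = 0x0B.
P'[3]: 0x30 ⊕ 0xDF ⊕ 0xD7 = 0x38.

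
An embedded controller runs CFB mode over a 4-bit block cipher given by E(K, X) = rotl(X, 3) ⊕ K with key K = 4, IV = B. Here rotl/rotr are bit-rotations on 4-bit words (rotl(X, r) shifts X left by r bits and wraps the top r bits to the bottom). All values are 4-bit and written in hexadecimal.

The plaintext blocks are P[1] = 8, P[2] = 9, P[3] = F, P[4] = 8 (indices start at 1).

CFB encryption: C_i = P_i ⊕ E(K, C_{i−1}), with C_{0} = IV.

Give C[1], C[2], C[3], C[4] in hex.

C[1]: E(K, B) = 9; 8 ⊕ 9 = 1.
C[2]: E(K, 1) = C; 9 ⊕ C = 5.
C[3]: E(K, 5) = E; F ⊕ E = 1.
C[4]: E(K, 1) = C; 8 ⊕ C = 4.

C[1] = 1, C[2] = 5, C[3] = 1, C[4] = 4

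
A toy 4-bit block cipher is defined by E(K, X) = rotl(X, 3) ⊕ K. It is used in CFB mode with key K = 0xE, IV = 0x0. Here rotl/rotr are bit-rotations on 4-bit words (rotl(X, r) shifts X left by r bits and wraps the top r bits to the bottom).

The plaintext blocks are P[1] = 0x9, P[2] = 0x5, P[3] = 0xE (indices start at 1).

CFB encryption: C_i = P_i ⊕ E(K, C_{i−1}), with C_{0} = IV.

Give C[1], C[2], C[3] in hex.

C[1] = 0x7, C[2] = 0x0, C[3] = 0x0

C[1]: E(K, 0x0) = 0xE; 0x9 ⊕ 0xE = 0x7.
C[2]: E(K, 0x7) = 0x5; 0x5 ⊕ 0x5 = 0x0.
C[3]: E(K, 0x0) = 0xE; 0xE ⊕ 0xE = 0x0.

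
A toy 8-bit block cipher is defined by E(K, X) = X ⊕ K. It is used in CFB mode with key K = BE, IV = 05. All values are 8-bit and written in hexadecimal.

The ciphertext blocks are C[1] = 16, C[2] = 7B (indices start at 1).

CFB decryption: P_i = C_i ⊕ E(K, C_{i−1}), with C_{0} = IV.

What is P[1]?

P[1]: E(K, 05) = BB; 16 ⊕ BB = AD.

P[1] = AD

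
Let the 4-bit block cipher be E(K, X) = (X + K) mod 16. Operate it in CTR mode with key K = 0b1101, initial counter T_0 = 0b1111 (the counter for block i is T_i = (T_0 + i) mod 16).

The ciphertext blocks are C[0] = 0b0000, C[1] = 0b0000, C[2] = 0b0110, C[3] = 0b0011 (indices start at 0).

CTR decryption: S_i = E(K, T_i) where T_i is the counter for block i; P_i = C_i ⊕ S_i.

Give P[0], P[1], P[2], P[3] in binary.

P[0] = 0b1100, P[1] = 0b1101, P[2] = 0b1000, P[3] = 0b1100

P[0]: T = 0b1111, S = E(K, T) = 0b1100; 0b0000 ⊕ 0b1100 = 0b1100.
P[1]: T = 0b0000, S = E(K, T) = 0b1101; 0b0000 ⊕ 0b1101 = 0b1101.
P[2]: T = 0b0001, S = E(K, T) = 0b1110; 0b0110 ⊕ 0b1110 = 0b1000.
P[3]: T = 0b0010, S = E(K, T) = 0b1111; 0b0011 ⊕ 0b1111 = 0b1100.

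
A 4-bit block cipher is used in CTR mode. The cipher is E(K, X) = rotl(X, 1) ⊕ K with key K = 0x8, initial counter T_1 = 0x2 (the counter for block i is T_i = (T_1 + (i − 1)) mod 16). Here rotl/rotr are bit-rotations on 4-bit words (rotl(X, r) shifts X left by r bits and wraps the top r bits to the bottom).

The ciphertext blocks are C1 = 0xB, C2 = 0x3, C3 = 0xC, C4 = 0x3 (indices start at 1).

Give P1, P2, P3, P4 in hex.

P1 = 0x7, P2 = 0xD, P3 = 0xC, P4 = 0x1

CTR decryption: S_i = E(K, T_i) where T_i is the counter for block i; P_i = C_i ⊕ S_i.
P1: T = 0x2, S = E(K, T) = 0xC; 0xB ⊕ 0xC = 0x7.
P2: T = 0x3, S = E(K, T) = 0xE; 0x3 ⊕ 0xE = 0xD.
P3: T = 0x4, S = E(K, T) = 0x0; 0xC ⊕ 0x0 = 0xC.
P4: T = 0x5, S = E(K, T) = 0x2; 0x3 ⊕ 0x2 = 0x1.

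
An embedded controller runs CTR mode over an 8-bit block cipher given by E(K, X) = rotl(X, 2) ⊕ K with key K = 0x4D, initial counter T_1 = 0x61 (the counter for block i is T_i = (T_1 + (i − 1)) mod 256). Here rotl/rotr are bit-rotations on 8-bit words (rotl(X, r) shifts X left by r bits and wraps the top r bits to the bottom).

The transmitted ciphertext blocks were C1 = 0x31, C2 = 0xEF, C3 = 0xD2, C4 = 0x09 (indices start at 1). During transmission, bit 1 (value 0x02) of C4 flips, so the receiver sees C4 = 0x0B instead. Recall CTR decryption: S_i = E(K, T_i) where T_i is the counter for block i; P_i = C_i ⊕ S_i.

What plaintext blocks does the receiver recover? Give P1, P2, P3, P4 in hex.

P1 = 0xF9, P2 = 0x2B, P3 = 0x12, P4 = 0xD7

Only C4 changed, to 0x0B. In CTR, a change in C_i flips the same bit in P_i only; the keystream is unaffected. Decrypting the received ciphertext:
P1: T = 0x61, S = E(K, T) = 0xC8; 0x31 ⊕ 0xC8 = 0xF9.
P2: T = 0x62, S = E(K, T) = 0xC4; 0xEF ⊕ 0xC4 = 0x2B.
P3: T = 0x63, S = E(K, T) = 0xC0; 0xD2 ⊕ 0xC0 = 0x12.
P4: T = 0x64, S = E(K, T) = 0xDC; 0x0B ⊕ 0xDC = 0xD7.
Blocks that differ from the original plaintext: P4.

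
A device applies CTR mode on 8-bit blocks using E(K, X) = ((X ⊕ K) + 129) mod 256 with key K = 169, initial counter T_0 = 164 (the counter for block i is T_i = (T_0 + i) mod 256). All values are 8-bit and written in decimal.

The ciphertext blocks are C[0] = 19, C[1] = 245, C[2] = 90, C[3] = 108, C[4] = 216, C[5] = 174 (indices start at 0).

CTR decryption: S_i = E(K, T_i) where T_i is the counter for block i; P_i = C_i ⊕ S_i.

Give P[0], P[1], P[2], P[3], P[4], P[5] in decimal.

P[0]: T = 164, S = E(K, T) = 142; 19 ⊕ 142 = 157.
P[1]: T = 165, S = E(K, T) = 141; 245 ⊕ 141 = 120.
P[2]: T = 166, S = E(K, T) = 144; 90 ⊕ 144 = 202.
P[3]: T = 167, S = E(K, T) = 143; 108 ⊕ 143 = 227.
P[4]: T = 168, S = E(K, T) = 130; 216 ⊕ 130 = 90.
P[5]: T = 169, S = E(K, T) = 129; 174 ⊕ 129 = 47.

P[0] = 157, P[1] = 120, P[2] = 202, P[3] = 227, P[4] = 90, P[5] = 47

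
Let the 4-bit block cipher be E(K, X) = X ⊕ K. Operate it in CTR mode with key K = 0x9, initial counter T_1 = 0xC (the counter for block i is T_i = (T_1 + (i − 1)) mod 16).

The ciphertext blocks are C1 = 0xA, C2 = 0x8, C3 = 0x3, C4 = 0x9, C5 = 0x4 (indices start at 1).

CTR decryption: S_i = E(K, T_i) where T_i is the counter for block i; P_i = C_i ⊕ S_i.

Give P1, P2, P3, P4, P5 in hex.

P1 = 0xF, P2 = 0xC, P3 = 0x4, P4 = 0xF, P5 = 0xD

P1: T = 0xC, S = E(K, T) = 0x5; 0xA ⊕ 0x5 = 0xF.
P2: T = 0xD, S = E(K, T) = 0x4; 0x8 ⊕ 0x4 = 0xC.
P3: T = 0xE, S = E(K, T) = 0x7; 0x3 ⊕ 0x7 = 0x4.
P4: T = 0xF, S = E(K, T) = 0x6; 0x9 ⊕ 0x6 = 0xF.
P5: T = 0x0, S = E(K, T) = 0x9; 0x4 ⊕ 0x9 = 0xD.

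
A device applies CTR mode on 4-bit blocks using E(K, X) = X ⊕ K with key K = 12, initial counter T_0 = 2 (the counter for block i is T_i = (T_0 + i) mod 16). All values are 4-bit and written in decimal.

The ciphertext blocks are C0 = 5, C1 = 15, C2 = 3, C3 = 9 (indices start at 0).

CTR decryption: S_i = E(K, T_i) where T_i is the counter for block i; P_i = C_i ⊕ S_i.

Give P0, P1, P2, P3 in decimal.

P0 = 11, P1 = 0, P2 = 11, P3 = 0

P0: T = 2, S = E(K, T) = 14; 5 ⊕ 14 = 11.
P1: T = 3, S = E(K, T) = 15; 15 ⊕ 15 = 0.
P2: T = 4, S = E(K, T) = 8; 3 ⊕ 8 = 11.
P3: T = 5, S = E(K, T) = 9; 9 ⊕ 9 = 0.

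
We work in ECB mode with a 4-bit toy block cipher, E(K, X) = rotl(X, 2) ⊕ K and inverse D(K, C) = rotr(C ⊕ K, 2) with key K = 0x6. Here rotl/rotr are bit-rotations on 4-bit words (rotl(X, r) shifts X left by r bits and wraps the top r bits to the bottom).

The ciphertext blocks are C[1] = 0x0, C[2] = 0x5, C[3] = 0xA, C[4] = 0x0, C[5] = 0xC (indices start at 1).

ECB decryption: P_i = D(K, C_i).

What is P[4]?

P[4]: D(K, 0x0) = 0x9.

P[4] = 0x9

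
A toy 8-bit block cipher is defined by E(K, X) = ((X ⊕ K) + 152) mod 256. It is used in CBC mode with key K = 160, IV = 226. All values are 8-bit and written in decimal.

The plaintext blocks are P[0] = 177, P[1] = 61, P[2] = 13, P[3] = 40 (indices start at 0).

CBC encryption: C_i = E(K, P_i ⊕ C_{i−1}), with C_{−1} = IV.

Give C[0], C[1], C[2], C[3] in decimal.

C[0]: P[0] ⊕ 226 = 83; E(K, 83) = 139.
C[1]: P[1] ⊕ 139 = 182; E(K, 182) = 174.
C[2]: P[2] ⊕ 174 = 163; E(K, 163) = 155.
C[3]: P[3] ⊕ 155 = 179; E(K, 179) = 171.

C[0] = 139, C[1] = 174, C[2] = 155, C[3] = 171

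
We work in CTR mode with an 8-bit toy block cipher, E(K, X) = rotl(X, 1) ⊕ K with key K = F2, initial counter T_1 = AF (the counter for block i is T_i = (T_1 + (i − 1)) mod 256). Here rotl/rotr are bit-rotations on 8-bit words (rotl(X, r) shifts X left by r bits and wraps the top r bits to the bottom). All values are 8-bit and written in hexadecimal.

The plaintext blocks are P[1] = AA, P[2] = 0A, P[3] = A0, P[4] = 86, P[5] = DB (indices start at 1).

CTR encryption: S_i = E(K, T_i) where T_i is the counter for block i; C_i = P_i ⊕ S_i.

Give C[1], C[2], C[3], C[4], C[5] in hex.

C[1] = 07, C[2] = 99, C[3] = 31, C[4] = 11, C[5] = 4E

C[1]: T = AF, S = E(K, T) = AD; AA ⊕ AD = 07.
C[2]: T = B0, S = E(K, T) = 93; 0A ⊕ 93 = 99.
C[3]: T = B1, S = E(K, T) = 91; A0 ⊕ 91 = 31.
C[4]: T = B2, S = E(K, T) = 97; 86 ⊕ 97 = 11.
C[5]: T = B3, S = E(K, T) = 95; DB ⊕ 95 = 4E.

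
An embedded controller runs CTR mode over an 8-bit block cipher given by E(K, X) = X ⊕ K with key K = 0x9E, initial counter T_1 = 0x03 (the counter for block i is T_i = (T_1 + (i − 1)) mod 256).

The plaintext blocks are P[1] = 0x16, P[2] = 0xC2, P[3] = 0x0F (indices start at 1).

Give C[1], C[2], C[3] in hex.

C[1] = 0x8B, C[2] = 0x58, C[3] = 0x94

CTR encryption: S_i = E(K, T_i) where T_i is the counter for block i; C_i = P_i ⊕ S_i.
C[1]: T = 0x03, S = E(K, T) = 0x9D; 0x16 ⊕ 0x9D = 0x8B.
C[2]: T = 0x04, S = E(K, T) = 0x9A; 0xC2 ⊕ 0x9A = 0x58.
C[3]: T = 0x05, S = E(K, T) = 0x9B; 0x0F ⊕ 0x9B = 0x94.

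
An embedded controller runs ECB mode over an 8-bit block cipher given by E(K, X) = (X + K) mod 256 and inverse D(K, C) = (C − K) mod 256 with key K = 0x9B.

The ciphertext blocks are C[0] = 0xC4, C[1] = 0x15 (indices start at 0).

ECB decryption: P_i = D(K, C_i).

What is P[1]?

P[1] = 0x7A

P[1]: D(K, 0x15) = 0x7A.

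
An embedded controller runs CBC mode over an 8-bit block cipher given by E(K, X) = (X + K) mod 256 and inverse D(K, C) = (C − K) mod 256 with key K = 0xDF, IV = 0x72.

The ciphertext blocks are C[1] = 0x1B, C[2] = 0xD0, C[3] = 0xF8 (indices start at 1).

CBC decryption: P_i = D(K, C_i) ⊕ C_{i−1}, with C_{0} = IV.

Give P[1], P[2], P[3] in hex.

P[1]: D(K, 0x1B) = 0x3C; 0x3C ⊕ 0x72 = 0x4E.
P[2]: D(K, 0xD0) = 0xF1; 0xF1 ⊕ 0x1B = 0xEA.
P[3]: D(K, 0xF8) = 0x19; 0x19 ⊕ 0xD0 = 0xC9.

P[1] = 0x4E, P[2] = 0xEA, P[3] = 0xC9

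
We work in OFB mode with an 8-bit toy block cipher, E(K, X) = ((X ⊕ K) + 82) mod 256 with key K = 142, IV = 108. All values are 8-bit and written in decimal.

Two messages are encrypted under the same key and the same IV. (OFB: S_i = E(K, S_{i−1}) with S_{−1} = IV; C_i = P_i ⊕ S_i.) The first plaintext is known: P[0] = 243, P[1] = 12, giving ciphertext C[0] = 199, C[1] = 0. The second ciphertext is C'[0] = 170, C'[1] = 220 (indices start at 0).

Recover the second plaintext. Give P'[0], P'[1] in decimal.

P'[0] = 158, P'[1] = 208

In OFB with a reused IV, both messages share the same keystream S_i, so C_i ⊕ C'_i = P_i ⊕ P'_i and thus P'_i = P_i ⊕ C_i ⊕ C'_i.
P'[0]: 243 ⊕ 199 ⊕ 170 = 158.
P'[1]: 12 ⊕ 0 ⊕ 220 = 208.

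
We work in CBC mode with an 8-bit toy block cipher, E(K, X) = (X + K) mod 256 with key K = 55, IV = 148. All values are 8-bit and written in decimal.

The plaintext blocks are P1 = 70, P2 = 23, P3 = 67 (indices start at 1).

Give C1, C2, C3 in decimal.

CBC encryption: C_i = E(K, P_i ⊕ C_{i−1}), with C_{0} = IV.
C1: P1 ⊕ 148 = 210; E(K, 210) = 9.
C2: P2 ⊕ 9 = 30; E(K, 30) = 85.
C3: P3 ⊕ 85 = 22; E(K, 22) = 77.

C1 = 9, C2 = 85, C3 = 77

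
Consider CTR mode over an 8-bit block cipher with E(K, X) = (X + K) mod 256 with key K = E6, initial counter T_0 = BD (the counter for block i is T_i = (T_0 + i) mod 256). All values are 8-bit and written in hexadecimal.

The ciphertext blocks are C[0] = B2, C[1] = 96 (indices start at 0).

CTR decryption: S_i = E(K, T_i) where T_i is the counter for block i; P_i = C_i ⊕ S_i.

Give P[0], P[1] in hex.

P[0]: T = BD, S = E(K, T) = A3; B2 ⊕ A3 = 11.
P[1]: T = BE, S = E(K, T) = A4; 96 ⊕ A4 = 32.

P[0] = 11, P[1] = 32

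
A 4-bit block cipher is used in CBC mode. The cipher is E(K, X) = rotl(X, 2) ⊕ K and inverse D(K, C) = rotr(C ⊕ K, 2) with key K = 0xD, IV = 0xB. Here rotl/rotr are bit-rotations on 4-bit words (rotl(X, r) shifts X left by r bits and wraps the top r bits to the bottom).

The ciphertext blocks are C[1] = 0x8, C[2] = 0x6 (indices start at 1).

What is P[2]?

CBC decryption: P_i = D(K, C_i) ⊕ C_{i−1}, with C_{0} = IV.
P[2]: D(K, 0x6) = 0xE; 0xE ⊕ 0x8 = 0x6.

P[2] = 0x6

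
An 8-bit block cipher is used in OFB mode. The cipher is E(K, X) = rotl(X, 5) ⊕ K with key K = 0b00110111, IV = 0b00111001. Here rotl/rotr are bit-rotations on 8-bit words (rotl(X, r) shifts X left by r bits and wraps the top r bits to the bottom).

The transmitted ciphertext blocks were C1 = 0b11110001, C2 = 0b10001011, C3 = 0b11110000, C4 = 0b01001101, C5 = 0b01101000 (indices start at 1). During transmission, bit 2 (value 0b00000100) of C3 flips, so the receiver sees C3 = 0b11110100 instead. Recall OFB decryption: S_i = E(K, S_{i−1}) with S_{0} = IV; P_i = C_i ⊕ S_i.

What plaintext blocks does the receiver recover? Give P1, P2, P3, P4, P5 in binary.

Only C3 changed, to 0b11110100. In OFB, a change in C_i flips the same bit in P_i only; the keystream is unaffected. Decrypting the received ciphertext:
P1: S = E(K, 0b00111001) = 0b00010000; 0b11110001 ⊕ 0b00010000 = 0b11100001.
P2: S = E(K, 0b00010000) = 0b00110101; 0b10001011 ⊕ 0b00110101 = 0b10111110.
P3: S = E(K, 0b00110101) = 0b10010001; 0b11110100 ⊕ 0b10010001 = 0b01100101.
P4: S = E(K, 0b10010001) = 0b00000101; 0b01001101 ⊕ 0b00000101 = 0b01001000.
P5: S = E(K, 0b00000101) = 0b10010111; 0b01101000 ⊕ 0b10010111 = 0b11111111.
Blocks that differ from the original plaintext: P3.

P1 = 0b11100001, P2 = 0b10111110, P3 = 0b01100101, P4 = 0b01001000, P5 = 0b11111111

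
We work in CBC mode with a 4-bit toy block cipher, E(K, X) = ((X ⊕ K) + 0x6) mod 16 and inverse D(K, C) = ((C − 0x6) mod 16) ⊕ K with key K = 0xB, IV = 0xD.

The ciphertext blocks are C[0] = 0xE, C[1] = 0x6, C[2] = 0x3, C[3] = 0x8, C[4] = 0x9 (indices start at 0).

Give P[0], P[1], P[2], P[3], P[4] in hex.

P[0] = 0xE, P[1] = 0x5, P[2] = 0x0, P[3] = 0xA, P[4] = 0x0

CBC decryption: P_i = D(K, C_i) ⊕ C_{i−1}, with C_{−1} = IV.
P[0]: D(K, 0xE) = 0x3; 0x3 ⊕ 0xD = 0xE.
P[1]: D(K, 0x6) = 0xB; 0xB ⊕ 0xE = 0x5.
P[2]: D(K, 0x3) = 0x6; 0x6 ⊕ 0x6 = 0x0.
P[3]: D(K, 0x8) = 0x9; 0x9 ⊕ 0x3 = 0xA.
P[4]: D(K, 0x9) = 0x8; 0x8 ⊕ 0x8 = 0x0.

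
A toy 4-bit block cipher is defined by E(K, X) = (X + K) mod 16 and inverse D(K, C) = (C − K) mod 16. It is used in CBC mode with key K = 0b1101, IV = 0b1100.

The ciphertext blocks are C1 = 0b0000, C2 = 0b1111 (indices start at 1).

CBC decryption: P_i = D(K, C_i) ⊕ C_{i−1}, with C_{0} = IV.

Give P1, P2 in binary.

P1 = 0b1111, P2 = 0b0010

P1: D(K, 0b0000) = 0b0011; 0b0011 ⊕ 0b1100 = 0b1111.
P2: D(K, 0b1111) = 0b0010; 0b0010 ⊕ 0b0000 = 0b0010.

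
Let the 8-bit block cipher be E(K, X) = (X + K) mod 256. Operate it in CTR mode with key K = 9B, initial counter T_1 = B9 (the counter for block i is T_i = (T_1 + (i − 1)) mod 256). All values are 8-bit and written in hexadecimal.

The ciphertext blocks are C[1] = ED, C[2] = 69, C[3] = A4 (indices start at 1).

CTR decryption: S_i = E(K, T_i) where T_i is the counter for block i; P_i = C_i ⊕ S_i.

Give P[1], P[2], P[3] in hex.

P[1] = B9, P[2] = 3C, P[3] = F2

P[1]: T = B9, S = E(K, T) = 54; ED ⊕ 54 = B9.
P[2]: T = BA, S = E(K, T) = 55; 69 ⊕ 55 = 3C.
P[3]: T = BB, S = E(K, T) = 56; A4 ⊕ 56 = F2.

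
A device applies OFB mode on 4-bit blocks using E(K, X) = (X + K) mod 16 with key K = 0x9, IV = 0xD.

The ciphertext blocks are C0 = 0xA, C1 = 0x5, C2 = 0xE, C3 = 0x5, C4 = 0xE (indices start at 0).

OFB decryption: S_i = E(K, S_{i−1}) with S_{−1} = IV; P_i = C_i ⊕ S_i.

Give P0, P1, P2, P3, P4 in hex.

P0 = 0xC, P1 = 0xA, P2 = 0x6, P3 = 0x4, P4 = 0x4

P0: S = E(K, 0xD) = 0x6; 0xA ⊕ 0x6 = 0xC.
P1: S = E(K, 0x6) = 0xF; 0x5 ⊕ 0xF = 0xA.
P2: S = E(K, 0xF) = 0x8; 0xE ⊕ 0x8 = 0x6.
P3: S = E(K, 0x8) = 0x1; 0x5 ⊕ 0x1 = 0x4.
P4: S = E(K, 0x1) = 0xA; 0xE ⊕ 0xA = 0x4.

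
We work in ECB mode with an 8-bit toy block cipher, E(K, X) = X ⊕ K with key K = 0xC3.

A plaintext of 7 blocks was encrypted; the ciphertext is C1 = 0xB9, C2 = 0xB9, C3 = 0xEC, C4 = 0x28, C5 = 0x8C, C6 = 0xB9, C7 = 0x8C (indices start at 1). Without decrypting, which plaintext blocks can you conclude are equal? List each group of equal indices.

ECB encrypts each block independently with the same key, so equal ciphertext blocks imply equal plaintext blocks.
C1 = C2 = C6 = 0xB9, so P1 = P2 = P6.
C5 = C7 = 0x8C, so P5 = P7.

P1 = P2 = P6; P5 = P7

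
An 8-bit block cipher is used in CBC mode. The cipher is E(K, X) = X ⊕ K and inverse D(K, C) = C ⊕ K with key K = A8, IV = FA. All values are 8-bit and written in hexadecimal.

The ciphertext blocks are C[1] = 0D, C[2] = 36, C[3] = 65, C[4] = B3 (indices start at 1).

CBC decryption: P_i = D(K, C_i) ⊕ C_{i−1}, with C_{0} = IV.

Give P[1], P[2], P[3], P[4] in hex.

P[1]: D(K, 0D) = A5; A5 ⊕ FA = 5F.
P[2]: D(K, 36) = 9E; 9E ⊕ 0D = 93.
P[3]: D(K, 65) = CD; CD ⊕ 36 = FB.
P[4]: D(K, B3) = 1B; 1B ⊕ 65 = 7E.

P[1] = 5F, P[2] = 93, P[3] = FB, P[4] = 7E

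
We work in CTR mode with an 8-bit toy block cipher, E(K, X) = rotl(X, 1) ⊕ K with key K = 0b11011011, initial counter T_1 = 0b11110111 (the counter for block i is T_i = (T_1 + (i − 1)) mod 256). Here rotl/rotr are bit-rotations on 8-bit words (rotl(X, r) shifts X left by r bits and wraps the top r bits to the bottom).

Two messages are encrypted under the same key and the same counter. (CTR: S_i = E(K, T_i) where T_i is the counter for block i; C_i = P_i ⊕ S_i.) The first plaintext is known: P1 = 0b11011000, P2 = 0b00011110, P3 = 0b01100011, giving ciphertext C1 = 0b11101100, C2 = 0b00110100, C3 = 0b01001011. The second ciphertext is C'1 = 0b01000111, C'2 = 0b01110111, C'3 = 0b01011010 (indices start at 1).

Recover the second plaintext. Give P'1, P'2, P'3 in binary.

In CTR with a reused counter, both messages share the same keystream S_i, so C_i ⊕ C'_i = P_i ⊕ P'_i and thus P'_i = P_i ⊕ C_i ⊕ C'_i.
P'1: 0b11011000 ⊕ 0b11101100 ⊕ 0b01000111 = 0b01110011.
P'2: 0b00011110 ⊕ 0b00110100 ⊕ 0b01110111 = 0b01011101.
P'3: 0b01100011 ⊕ 0b01001011 ⊕ 0b01011010 = 0b01110010.

P'1 = 0b01110011, P'2 = 0b01011101, P'3 = 0b01110010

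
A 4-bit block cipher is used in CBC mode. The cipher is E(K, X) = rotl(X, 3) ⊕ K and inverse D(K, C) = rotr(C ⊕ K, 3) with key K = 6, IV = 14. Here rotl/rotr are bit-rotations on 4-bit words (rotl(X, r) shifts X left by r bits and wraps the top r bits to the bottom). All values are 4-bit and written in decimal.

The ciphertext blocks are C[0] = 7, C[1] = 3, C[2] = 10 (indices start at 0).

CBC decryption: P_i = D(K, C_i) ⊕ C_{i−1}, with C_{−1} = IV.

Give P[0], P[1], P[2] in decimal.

P[0] = 12, P[1] = 13, P[2] = 10

P[0]: D(K, 7) = 2; 2 ⊕ 14 = 12.
P[1]: D(K, 3) = 10; 10 ⊕ 7 = 13.
P[2]: D(K, 10) = 9; 9 ⊕ 3 = 10.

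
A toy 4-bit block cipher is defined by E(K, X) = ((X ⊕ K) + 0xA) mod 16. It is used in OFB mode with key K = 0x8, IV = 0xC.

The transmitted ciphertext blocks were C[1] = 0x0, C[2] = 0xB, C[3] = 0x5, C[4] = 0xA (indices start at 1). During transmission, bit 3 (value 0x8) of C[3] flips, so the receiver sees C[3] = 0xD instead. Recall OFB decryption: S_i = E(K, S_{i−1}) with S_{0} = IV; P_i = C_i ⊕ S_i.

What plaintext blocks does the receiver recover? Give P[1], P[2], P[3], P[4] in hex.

P[1] = 0xE, P[2] = 0xB, P[3] = 0xF, P[4] = 0xE

Only C[3] changed, to 0xD. In OFB, a change in C_i flips the same bit in P_i only; the keystream is unaffected. Decrypting the received ciphertext:
P[1]: S = E(K, 0xC) = 0xE; 0x0 ⊕ 0xE = 0xE.
P[2]: S = E(K, 0xE) = 0x0; 0xB ⊕ 0x0 = 0xB.
P[3]: S = E(K, 0x0) = 0x2; 0xD ⊕ 0x2 = 0xF.
P[4]: S = E(K, 0x2) = 0x4; 0xA ⊕ 0x4 = 0xE.
Blocks that differ from the original plaintext: P[3].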